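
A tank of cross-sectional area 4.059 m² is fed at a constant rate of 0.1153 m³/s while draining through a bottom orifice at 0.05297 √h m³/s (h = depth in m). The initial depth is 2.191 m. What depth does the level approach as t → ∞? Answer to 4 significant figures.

4.738 m

A dh/dt = Q_in − 0.05297 √h. Steady state requires inflow = outflow:
Q_in = 0.05297 √h_ss ⇒ √h_ss = 0.1153/0.05297 = 2.17670.
h_ss = 2.17670² = 4.73804 m. (Since h₀ = 2.191 m < h_ss, the level will rise toward this value.)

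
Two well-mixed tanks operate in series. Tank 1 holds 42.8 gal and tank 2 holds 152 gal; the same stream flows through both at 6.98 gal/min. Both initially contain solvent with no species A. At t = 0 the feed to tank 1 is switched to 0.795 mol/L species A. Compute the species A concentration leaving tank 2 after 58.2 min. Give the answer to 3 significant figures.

0.719 mol/L

Each tank obeys Vᵢ dCᵢ/dt = Q(Cᵢ₋₁ − Cᵢ), so τᵢ = Vᵢ/Q.
τ₁ = 42.8/6.98 = 6.1318 min; τ₂ = 152/6.98 = 21.777 min.
Tank 1: C₁ = C_in(1 − e^(−t/τ₁)). Tank 2 (τ₁ ≠ τ₂): C₂ = C_in[1 − (τ₁ e^(−t/τ₁) − τ₂ e^(−t/τ₂))/(τ₁ − τ₂)].
At t = 58.2: e^(−t/τ₁) = 7.5491e-05, e^(−t/τ₂) = 0.069072.
C₂ = 0.795·[1 − (6.1318·7.5491e-05 − 21.777·0.069072)/(-15.645)] = 0.795·0.90389 = 0.71859 mol/L.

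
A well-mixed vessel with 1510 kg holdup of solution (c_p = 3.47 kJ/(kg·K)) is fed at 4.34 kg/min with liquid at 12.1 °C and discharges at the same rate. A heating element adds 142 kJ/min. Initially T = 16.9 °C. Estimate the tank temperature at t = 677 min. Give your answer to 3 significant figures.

M c_p dT/dt = ṁ c_p (T_in − T) + Q̇.
Rearrange: dT/dt = (T_ss − T)/τ with τ = M/ṁ = 347.93 min and T_ss = T_in + Q̇/(ṁ c_p) = 21.529 °C.
Solution: T(t) = T_ss + (T₀ − T_ss) e^(−t/τ).
T(677) = 21.529 + (-4.6291)·e^(−677/347.93) = 21.529 + (-4.6291)·0.14287 = 20.868 °C.

20.9 °C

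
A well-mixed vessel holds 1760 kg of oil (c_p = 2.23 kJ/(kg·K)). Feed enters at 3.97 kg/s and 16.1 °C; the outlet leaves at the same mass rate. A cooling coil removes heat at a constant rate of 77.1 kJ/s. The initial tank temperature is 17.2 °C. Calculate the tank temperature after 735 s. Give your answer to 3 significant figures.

Energy balance: M c_p dT/dt = ṁ c_p (T_in − T) − 77.1.
τ = M/ṁ = 443.32 s; T_ss = T_in − Q̇/(ṁ c_p) = 16.1 − 77.1/(3.97·2.23) = 7.3912 °C.
Integrating: T(t) = T_ss + (T₀ − T_ss) e^(−t/τ).
T(735) = 7.3912 + (9.8088)·e^(−735/443.32) = 7.3912 + (9.8088)·0.19053 = 9.2601 °C.

9.26 °C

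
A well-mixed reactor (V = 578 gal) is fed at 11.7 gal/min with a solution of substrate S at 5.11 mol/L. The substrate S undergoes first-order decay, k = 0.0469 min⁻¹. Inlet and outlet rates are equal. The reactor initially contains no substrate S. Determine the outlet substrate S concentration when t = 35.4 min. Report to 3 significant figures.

Species balance: V dC/dt = Q C_in − Q C − k V C.
This is linear with rate a = Q/V + k = 0.067142 min⁻¹.
C_ss = Q C_in/(Q + kV) = 1.5406 mol/L; C(t) = C_ss + (C₀ − C_ss) e^(−a t).
C(35.4) = 1.5406 + (-1.5406)·e^(−0.067142·35.4) = 1.5406 + (-1.5406)·0.092844 = 1.3975 mol/L.

1.40 mol/L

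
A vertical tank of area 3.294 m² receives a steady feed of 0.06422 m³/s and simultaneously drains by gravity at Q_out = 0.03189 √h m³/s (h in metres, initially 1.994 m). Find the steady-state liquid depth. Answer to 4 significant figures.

A dh/dt = Q_in − 0.03189 √h. Steady state requires inflow = outflow:
Q_in = 0.03189 √h_ss ⇒ √h_ss = 0.06422/0.03189 = 2.01380.
h_ss = 2.01380² = 4.05538 m. (Since h₀ = 1.994 m < h_ss, the level will rise toward this value.)

4.055 m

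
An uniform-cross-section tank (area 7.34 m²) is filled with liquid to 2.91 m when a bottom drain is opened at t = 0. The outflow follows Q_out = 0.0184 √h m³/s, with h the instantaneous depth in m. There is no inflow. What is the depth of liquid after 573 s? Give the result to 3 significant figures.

0.975 m

A dh/dt = −Q_out = −0.0184 √h.
∫ h^(−1/2) dh = −(0.0184/A) ∫ dt, giving 2√h = 2√h₀ − (0.0184/A) t.
√h = √2.91 − 0.0184·573/(2·7.34) = 1.7059 − 0.71820 = 0.98767.
h = 0.98767² = 0.97549 m.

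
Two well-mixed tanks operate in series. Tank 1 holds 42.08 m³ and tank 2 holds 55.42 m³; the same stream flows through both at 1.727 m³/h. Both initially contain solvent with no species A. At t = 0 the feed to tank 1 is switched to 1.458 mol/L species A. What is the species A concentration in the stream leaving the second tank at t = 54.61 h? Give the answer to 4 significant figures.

0.8424 mol/L

Time constants: τᵢ = Vᵢ/Q for each well-mixed tank.
τ₁ = 42.08/1.727 = 24.3660 h; τ₂ = 55.42/1.727 = 32.0903 h.
Tank 1: C₁ = C_in(1 − e^(−t/τ₁)). Tank 2 (τ₁ ≠ τ₂): C₂ = C_in[1 − (τ₁ e^(−t/τ₁) − τ₂ e^(−t/τ₂))/(τ₁ − τ₂)].
At t = 54.61: e^(−t/τ₁) = 0.106326, e^(−t/τ₂) = 0.182363.
C₂ = 1.458·[1 − (24.3660·0.106326 − 32.0903·0.182363)/(-7.72438)] = 1.458·0.577787 = 0.842414 mol/L.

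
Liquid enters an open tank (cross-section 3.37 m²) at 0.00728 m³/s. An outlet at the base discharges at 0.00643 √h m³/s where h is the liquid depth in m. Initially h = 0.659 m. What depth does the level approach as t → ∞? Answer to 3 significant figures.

1.28 m

Level balance: A dh/dt = 0.00728 − 0.00643 √h. Setting dh/dt = 0:
Q_in = 0.00643 √h_ss ⇒ √h_ss = 0.00728/0.00643 = 1.1322.
h_ss = 1.1322² = 1.2819 m. (Since h₀ = 0.659 m < h_ss, the level will rise toward this value.)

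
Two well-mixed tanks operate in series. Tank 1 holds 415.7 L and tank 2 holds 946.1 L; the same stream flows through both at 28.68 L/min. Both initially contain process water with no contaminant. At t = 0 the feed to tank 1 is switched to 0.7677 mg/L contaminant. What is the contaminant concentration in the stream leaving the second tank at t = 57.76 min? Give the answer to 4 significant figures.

Time constants: τᵢ = Vᵢ/Q for each well-mixed tank.
τ₁ = 415.7/28.68 = 14.4944 min; τ₂ = 946.1/28.68 = 32.9881 min.
Tank 1: C₁ = C_in(1 − e^(−t/τ₁)). Tank 2 (τ₁ ≠ τ₂): C₂ = C_in[1 − (τ₁ e^(−t/τ₁) − τ₂ e^(−t/τ₂))/(τ₁ − τ₂)].
At t = 57.76: e^(−t/τ₁) = 0.0185928, e^(−t/τ₂) = 0.173612.
C₂ = 0.7677·[1 − (14.4944·0.0185928 − 32.9881·0.173612)/(-18.4937)] = 0.7677·0.704892 = 0.541146 mg/L.

0.5411 mg/L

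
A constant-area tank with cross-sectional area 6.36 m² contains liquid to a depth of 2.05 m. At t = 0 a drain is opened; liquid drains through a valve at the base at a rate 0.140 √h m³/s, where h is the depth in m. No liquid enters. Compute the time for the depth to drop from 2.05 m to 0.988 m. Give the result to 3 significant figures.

Mass balance (ρ constant): A dh/dt = −0.140 √h.
Separate and integrate: 2(√h − √h₀) = −(0.140/A) t.
t = 2A(√h₀ − √h)/0.140 = 2·6.36·(√2.05 − √0.988)/0.140
  = 12.720 × (1.4318 − 0.99398) / 0.140 = 39.777 s.

39.8 s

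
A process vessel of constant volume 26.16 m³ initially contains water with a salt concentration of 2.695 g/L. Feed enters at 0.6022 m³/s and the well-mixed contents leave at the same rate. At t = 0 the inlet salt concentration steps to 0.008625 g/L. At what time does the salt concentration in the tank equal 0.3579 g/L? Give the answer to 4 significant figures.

88.62 s

Species balance: V dC/dt = Q(C_in − C) ⇒ τ = V/Q = 43.4407 s.
C(t) = C_in + (C₀ − C_in) e^(−t/τ). Set C = 0.3579 and solve for t:
e^(−t/τ) = (C − C_in)/(C₀ − C_in) = (0.3579 − 0.008625)/(2.695 − 0.008625) = 0.130017
t = −τ ln(…) = 43.4407 × 2.04009 = 88.6229 s.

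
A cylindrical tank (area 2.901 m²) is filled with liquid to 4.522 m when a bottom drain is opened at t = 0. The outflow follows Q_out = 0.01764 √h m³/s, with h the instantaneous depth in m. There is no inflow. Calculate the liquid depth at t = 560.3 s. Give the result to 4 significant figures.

0.1789 m

A dh/dt = −Q_out = −0.01764 √h.
This is separable: 2 d(√h)/dt = −0.01764/A, so √h = √h₀ − (0.01764/(2A)) t.
√h = √4.522 − 0.01764·560.3/(2·2.901) = 2.12650 − 1.70350 = 0.423002.
h = 0.423002² = 0.178931 m.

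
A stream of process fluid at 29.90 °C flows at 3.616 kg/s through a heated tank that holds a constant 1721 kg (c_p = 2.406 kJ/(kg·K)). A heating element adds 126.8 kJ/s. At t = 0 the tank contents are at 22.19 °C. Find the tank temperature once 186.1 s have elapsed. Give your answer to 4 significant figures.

29.40 °C

M c_p dT/dt = ṁ c_p (T_in − T) + Q̇.
τ = M/ṁ = 475.940 s; T_ss = T_in + Q̇/(ṁ c_p) = 29.90 + 126.8/(3.616·2.406) = 44.4746 °C.
T approaches T_ss exponentially: T(t) = T_ss + (T₀ − T_ss) e^(−t/τ).
T(186.1) = 44.4746 + (-22.2846)·e^(−186.1/475.940) = 44.4746 + (-22.2846)·0.676370 = 29.4020 °C.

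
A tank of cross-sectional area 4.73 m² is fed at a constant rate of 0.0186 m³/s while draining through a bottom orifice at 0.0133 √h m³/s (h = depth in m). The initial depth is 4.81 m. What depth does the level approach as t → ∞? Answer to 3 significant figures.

1.96 m

A dh/dt = Q_in − 0.0133 √h. Steady state requires inflow = outflow:
Q_in = 0.0133 √h_ss ⇒ √h_ss = 0.0186/0.0133 = 1.3985.
h_ss = 1.3985² = 1.9558 m. (Since h₀ = 4.81 m > h_ss, the level will fall toward this value.)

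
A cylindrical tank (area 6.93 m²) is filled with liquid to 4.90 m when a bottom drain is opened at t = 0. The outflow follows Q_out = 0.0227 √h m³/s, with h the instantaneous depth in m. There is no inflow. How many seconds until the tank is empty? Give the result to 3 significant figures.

1350 s

With no inflow, A dh/dt = −0.0227 √h.
∫ h^(−1/2) dh = −(0.0227/A) ∫ dt, giving 2√h = 2√h₀ − (0.0227/A) t.
Set h = 0: 2√h₀ = (0.0227/A) t_empty ⇒ t_empty = 2A√h₀/0.0227.
t_empty = 2·6.93·√4.90/0.0227 = 13.860·2.2136/0.0227 = 1351.6 s.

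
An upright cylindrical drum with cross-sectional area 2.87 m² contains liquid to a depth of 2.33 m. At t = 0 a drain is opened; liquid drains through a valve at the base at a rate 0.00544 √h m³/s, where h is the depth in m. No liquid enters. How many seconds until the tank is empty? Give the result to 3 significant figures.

With no inflow, A dh/dt = −0.00544 √h.
∫ h^(−1/2) dh = −(0.00544/A) ∫ dt, giving 2√h = 2√h₀ − (0.00544/A) t.
Tank is empty when √h = 0: t_empty = 2A√h₀/0.00544.
t_empty = 2·2.87·√2.33/0.00544 = 5.7400·1.5264/0.00544 = 1610.6 s.

1610 s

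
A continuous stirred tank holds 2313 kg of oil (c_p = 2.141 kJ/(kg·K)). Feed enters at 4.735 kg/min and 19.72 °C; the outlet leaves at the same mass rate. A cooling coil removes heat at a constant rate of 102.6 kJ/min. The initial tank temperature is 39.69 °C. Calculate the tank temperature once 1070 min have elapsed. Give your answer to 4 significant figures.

12.97 °C

M c_p dT/dt = ṁ c_p (T_in − T) − Q̇.
τ = M/ṁ = 488.490 min; T_ss = T_in − Q̇/(ṁ c_p) = 19.72 − 102.6/(4.735·2.141) = 9.59930 °C.
T approaches T_ss exponentially: T(t) = T_ss + (T₀ − T_ss) e^(−t/τ).
T(1070) = 9.59930 + (30.0907)·e^(−1070/488.490) = 9.59930 + (30.0907)·0.111869 = 12.9655 °C.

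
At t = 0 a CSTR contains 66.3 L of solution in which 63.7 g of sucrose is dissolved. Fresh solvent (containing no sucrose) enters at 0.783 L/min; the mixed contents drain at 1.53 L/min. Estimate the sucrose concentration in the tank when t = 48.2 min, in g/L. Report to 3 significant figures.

Total volume: dV/dt = Q_in − Q_out = -0.74700 L/min, so V(t) = 66.3 − 0.74700 t and V(48.2) = 30.295 L.
Solute balance: dm/dt = 0 − Q_out C = −Q_out m/V(t).
dm/m = −Q_out dt/(V₀ − 0.74700 t); integrating gives ln(m/m₀) = −(Q_out/(Q_in−Q_out)) ln(V/V₀).
m = m₀ (V₀/V)^(Q_out/(Q_in−Q_out)) = 63.7 × (66.3/30.295)^(-2.0482) = 12.807 g.
C = m/V = 12.807/30.295 = 0.42275 g/L.

0.423 g/L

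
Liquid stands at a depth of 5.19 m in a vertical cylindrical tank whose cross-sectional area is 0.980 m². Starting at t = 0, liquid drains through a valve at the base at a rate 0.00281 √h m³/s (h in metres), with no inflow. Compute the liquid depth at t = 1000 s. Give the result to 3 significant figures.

Volume balance on the tank: A dh/dt = −0.00281 √h.
This is separable: 2 d(√h)/dt = −0.00281/A, so √h = √h₀ − (0.00281/(2A)) t.
√h = √5.19 − 0.00281·1000/(2·0.980) = 2.2782 − 1.4337 = 0.84448.
h = 0.84448² = 0.71315 m.

0.713 m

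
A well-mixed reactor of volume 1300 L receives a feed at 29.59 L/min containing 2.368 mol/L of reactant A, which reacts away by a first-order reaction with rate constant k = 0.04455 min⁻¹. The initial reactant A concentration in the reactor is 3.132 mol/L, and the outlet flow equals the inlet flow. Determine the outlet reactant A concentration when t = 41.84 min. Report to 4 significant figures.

Species balance: V dC/dt = Q C_in − Q C − k V C.
This is linear with rate a = Q/V + k = 0.0673115 min⁻¹.
C_ss = Q C_in/(Q + kV) = 0.800744 mol/L; C(t) = C_ss + (C₀ − C_ss) e^(−a t).
C(41.84) = 0.800744 + (2.33126)·e^(−0.0673115·41.84) = 0.800744 + (2.33126)·0.0598260 = 0.940214 mol/L.

0.9402 mol/L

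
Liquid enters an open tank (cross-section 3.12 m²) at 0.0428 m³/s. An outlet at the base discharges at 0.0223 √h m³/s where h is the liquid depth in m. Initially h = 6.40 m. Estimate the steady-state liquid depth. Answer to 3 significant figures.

3.68 m

A dh/dt = Q_in − 0.0223 √h. Steady state requires inflow = outflow:
Q_in = 0.0223 √h_ss ⇒ √h_ss = 0.0428/0.0223 = 1.9193.
h_ss = 1.9193² = 3.6836 m. (Since h₀ = 6.40 m > h_ss, the level will fall toward this value.)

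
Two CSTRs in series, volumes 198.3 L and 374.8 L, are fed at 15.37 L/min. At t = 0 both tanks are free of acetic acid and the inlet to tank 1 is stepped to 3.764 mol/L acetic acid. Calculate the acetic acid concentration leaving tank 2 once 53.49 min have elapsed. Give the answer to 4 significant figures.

2.940 mol/L

Species balance on tank i: dCᵢ/dt = (Cᵢ₋₁ − Cᵢ)/τᵢ with τᵢ = Vᵢ/Q.
τ₁ = 198.3/15.37 = 12.9018 min; τ₂ = 374.8/15.37 = 24.3852 min.
Tank 1: C₁ = C_in(1 − e^(−t/τ₁)). Tank 2 (τ₁ ≠ τ₂): C₂ = C_in[1 − (τ₁ e^(−t/τ₁) − τ₂ e^(−t/τ₂))/(τ₁ − τ₂)].
At t = 53.49: e^(−t/τ₁) = 0.0158284, e^(−t/τ₂) = 0.111521.
C₂ = 3.764·[1 − (12.9018·0.0158284 − 24.3852·0.111521)/(-11.4834)] = 3.764·0.780968 = 2.93956 mol/L.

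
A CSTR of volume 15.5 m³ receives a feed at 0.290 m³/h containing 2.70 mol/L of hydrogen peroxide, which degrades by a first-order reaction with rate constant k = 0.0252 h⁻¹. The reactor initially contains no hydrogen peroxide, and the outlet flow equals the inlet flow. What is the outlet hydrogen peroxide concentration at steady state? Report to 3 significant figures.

Accumulation = in − out − consumed: V dC/dt = Q C_in − Q C − k V C.
At steady state: 0 = Q C_in − (Q + kV) C_ss, so C_ss = Q C_in/(Q + kV).
C_ss = 0.290·2.70/(0.290 + 0.0252·15.5) = 0.78300/0.68060 = 1.1505 mol/L.

1.15 mol/L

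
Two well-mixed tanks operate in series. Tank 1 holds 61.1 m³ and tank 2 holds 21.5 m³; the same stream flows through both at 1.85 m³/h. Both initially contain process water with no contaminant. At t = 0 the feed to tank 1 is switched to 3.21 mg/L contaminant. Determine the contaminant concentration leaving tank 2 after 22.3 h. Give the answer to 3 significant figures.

Species balance on tank i: dCᵢ/dt = (Cᵢ₋₁ − Cᵢ)/τᵢ with τᵢ = Vᵢ/Q.
τ₁ = 61.1/1.85 = 33.027 h; τ₂ = 21.5/1.85 = 11.622 h.
Solving the cascade with C₁(0)=C₂(0)=0 gives C₂(t) = C_in[1 − (τ₁ e^(−t/τ₁) − τ₂ e^(−t/τ₂))/(τ₁ − τ₂)].
At t = 22.3: e^(−t/τ₁) = 0.50905, e^(−t/τ₂) = 0.14678.
C₂ = 3.21·[1 − (33.027·0.50905 − 11.622·0.14678)/(21.405)] = 3.21·0.29426 = 0.94457 mg/L.

0.945 mg/L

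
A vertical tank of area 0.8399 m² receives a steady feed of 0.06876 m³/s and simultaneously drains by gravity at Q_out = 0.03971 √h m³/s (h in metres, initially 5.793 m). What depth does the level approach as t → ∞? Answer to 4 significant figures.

2.998 m

Accumulation of liquid (constant cross-section A): A dh/dt = Q_in − 0.03971 √h. At steady state dh/dt = 0:
Q_in = 0.03971 √h_ss ⇒ √h_ss = 0.06876/0.03971 = 1.73155.
h_ss = 1.73155² = 2.99828 m. (Since h₀ = 5.793 m > h_ss, the level will fall toward this value.)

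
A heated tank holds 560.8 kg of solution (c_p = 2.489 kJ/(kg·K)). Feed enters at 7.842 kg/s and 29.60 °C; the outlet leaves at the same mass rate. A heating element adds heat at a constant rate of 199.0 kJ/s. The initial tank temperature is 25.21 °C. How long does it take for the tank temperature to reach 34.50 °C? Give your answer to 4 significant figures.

72.46 s

Energy balance: M c_p dT/dt = ṁ c_p (T_in − T) + 199.0.
τ = M/ṁ = 71.5124 s; T_ss = T_in + Q̇/(ṁ c_p) = 39.7953 °C.
T(t) = T_ss + (T₀ − T_ss) e^(−t/τ). Set T = 34.50:
e^(−t/τ) = (34.50 − 39.7953)/(25.21 − 39.7953) = 0.363059
t = −71.5124 · ln(0.363059) = 72.4557 s.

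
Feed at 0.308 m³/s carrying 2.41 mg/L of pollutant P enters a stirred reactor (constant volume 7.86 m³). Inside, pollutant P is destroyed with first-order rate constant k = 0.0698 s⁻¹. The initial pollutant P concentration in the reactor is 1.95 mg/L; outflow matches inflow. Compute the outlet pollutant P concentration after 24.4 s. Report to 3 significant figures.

V dC/dt = Q(C_in − C) − k V C.
This is linear with rate a = Q/V + k = 0.10899 s⁻¹.
C_ss = Q C_in/(Q + kV) = 0.86651 mg/L; C(t) = C_ss + (C₀ − C_ss) e^(−a t).
C(24.4) = 0.86651 + (1.0835)·e^(−0.10899·24.4) = 0.86651 + (1.0835)·0.070001 = 0.94236 mg/L.

0.942 mg/L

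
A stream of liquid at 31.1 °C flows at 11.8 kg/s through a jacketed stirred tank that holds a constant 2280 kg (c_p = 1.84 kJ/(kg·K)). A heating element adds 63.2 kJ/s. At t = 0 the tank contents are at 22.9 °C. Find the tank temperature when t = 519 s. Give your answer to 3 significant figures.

33.3 °C

Unsteady energy balance on the tank contents: M c_p dT/dt = ṁ c_p (T_in − T) + 63.2.
Rearrange: dT/dt = (T_ss − T)/τ with τ = M/ṁ = 193.22 s and T_ss = T_in + Q̇/(ṁ c_p) = 34.011 °C.
This is linear first-order; T(t) = T_ss + (T₀ − T_ss) e^(−t/τ).
T(519) = 34.011 + (-11.111)·e^(−519/193.22) = 34.011 + (-11.111)·0.068149 = 33.254 °C.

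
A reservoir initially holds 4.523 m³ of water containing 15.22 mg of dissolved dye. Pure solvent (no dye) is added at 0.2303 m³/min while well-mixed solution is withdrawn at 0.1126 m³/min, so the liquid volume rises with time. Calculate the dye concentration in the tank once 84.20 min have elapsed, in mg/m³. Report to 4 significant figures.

0.3475 mg/m³

Let m(t) be the amount of dye. Volume: V(t) = V₀ + (Q_in − Q_out) t = 4.523 + 0.117700 t; V(84.20) = 14.4333 m³.
Species balance (pure solvent in): dm/dt = −Q_out · m/V(t).
dm/m = −Q_out dt/(V₀ + 0.117700 t); integrating gives ln(m/m₀) = −(Q_out/(Q_in−Q_out)) ln(V/V₀).
m = m₀ (V₀/V)^(Q_out/(Q_in−Q_out)) = 15.22 × (4.523/14.4333)^(0.956669) = 5.01546 mg.
C = m/V = 5.01546/14.4333 = 0.347491 mg/m³.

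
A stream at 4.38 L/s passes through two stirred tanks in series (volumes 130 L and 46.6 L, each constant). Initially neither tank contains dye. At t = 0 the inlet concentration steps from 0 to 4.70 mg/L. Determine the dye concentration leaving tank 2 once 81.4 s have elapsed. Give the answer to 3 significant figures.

4.23 mg/L

Time constants: τᵢ = Vᵢ/Q for each well-mixed tank.
τ₁ = 130/4.38 = 29.680 s; τ₂ = 46.6/4.38 = 10.639 s.
Solving the cascade with C₁(0)=C₂(0)=0 gives C₂(t) = C_in[1 − (τ₁ e^(−t/τ₁) − τ₂ e^(−t/τ₂))/(τ₁ − τ₂)].
At t = 81.4: e^(−t/τ₁) = 0.064406, e^(−t/τ₂) = 0.00047562.
C₂ = 4.70·[1 − (29.680·0.064406 − 10.639·0.00047562)/(19.041)] = 4.70·0.89987 = 4.2294 mg/L.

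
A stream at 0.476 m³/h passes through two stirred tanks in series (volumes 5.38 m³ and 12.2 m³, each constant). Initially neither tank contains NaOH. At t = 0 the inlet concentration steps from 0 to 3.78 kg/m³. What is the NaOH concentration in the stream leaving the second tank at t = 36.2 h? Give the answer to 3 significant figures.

2.25 kg/m³

Each tank obeys Vᵢ dCᵢ/dt = Q(Cᵢ₋₁ − Cᵢ), so τᵢ = Vᵢ/Q.
τ₁ = 5.38/0.476 = 11.303 h; τ₂ = 12.2/0.476 = 25.630 h.
Solving the cascade with C₁(0)=C₂(0)=0 gives C₂(t) = C_in[1 − (τ₁ e^(−t/τ₁) − τ₂ e^(−t/τ₂))/(τ₁ − τ₂)].
At t = 36.2: e^(−t/τ₁) = 0.040647, e^(−t/τ₂) = 0.24356.
C₂ = 3.78·[1 − (11.303·0.040647 − 25.630·0.24356)/(-14.328)] = 3.78·0.59637 = 2.2543 kg/m³.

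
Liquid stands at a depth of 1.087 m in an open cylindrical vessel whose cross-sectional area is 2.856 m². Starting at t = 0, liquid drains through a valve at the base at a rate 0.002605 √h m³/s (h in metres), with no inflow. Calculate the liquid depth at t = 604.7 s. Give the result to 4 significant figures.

0.5880 m

Accumulation of liquid (constant cross-section A): A dh/dt = −0.002605 √h.
This is separable: 2 d(√h)/dt = −0.002605/A, so √h = √h₀ − (0.002605/(2A)) t.
√h = √1.087 − 0.002605·604.7/(2·2.856) = 1.04259 − 0.275778 = 0.766815.
h = 0.766815² = 0.588005 m.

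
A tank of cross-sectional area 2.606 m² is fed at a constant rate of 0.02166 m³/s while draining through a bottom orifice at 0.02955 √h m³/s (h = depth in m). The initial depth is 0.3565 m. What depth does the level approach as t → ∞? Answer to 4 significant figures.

0.5373 m

A dh/dt = Q_in − 0.02955 √h. Steady state requires inflow = outflow:
Q_in = 0.02955 √h_ss ⇒ √h_ss = 0.02166/0.02955 = 0.732995.
h_ss = 0.732995² = 0.537282 m. (Since h₀ = 0.3565 m < h_ss, the level will rise toward this value.)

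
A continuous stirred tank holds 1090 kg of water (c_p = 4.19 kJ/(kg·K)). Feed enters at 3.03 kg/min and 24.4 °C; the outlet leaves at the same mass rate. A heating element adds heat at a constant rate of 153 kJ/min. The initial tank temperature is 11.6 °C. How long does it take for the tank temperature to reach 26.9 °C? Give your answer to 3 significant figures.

344 min

M c_p dT/dt = ṁ c_p (T_in − T) + Q̇.
τ = M/ṁ = 359.74 min; T_ss = T_in + Q̇/(ṁ c_p) = 36.451 °C.
T(t) = T_ss + (T₀ − T_ss) e^(−t/τ). Set T = 26.9:
e^(−t/τ) = (26.9 − 36.451)/(11.6 − 36.451) = 0.38434
t = −359.74 · ln(0.38434) = 343.99 min.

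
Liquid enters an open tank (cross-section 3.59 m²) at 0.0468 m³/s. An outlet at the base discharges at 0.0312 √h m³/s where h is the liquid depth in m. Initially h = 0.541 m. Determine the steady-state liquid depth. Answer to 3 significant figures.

A dh/dt = Q_in − 0.0312 √h. Steady state requires inflow = outflow:
Q_in = 0.0312 √h_ss ⇒ √h_ss = 0.0468/0.0312 = 1.5000.
h_ss = 1.5000² = 2.2500 m. (Since h₀ = 0.541 m < h_ss, the level will rise toward this value.)

2.25 m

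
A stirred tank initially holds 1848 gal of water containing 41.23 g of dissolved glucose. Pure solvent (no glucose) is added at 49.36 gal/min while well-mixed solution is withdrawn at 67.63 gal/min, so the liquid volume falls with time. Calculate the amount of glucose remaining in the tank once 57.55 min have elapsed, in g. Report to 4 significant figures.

1.829 g

Let m(t) be the amount of glucose. Volume: V(t) = V₀ + (Q_in − Q_out) t = 1848 − 18.2700 t; V(57.55) = 796.562 gal.
No glucose enters, so dm/dt = −Q_out · (m/V).
Separate: dm/m = −Q_out dt/V(t) ⇒ ln(m/m₀) = −(Q_out/(Q_in−Q_out)) ln(V/V₀).
m = m₀ (V₀/V)^(Q_out/(Q_in−Q_out)) = 41.23 × (1848/796.562)^(-3.70170) = 1.82939 g.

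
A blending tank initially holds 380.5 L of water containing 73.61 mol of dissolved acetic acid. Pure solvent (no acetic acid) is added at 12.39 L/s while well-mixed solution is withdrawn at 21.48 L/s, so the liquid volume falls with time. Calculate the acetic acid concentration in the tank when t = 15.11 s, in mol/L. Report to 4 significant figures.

Total volume: dV/dt = Q_in − Q_out = -9.09000 L/s, so V(t) = 380.5 − 9.09000 t and V(15.11) = 243.150 L.
Solute balance: dm/dt = 0 − Q_out C = −Q_out m/V(t).
Separate: dm/m = −Q_out dt/V(t) ⇒ ln(m/m₀) = −(Q_out/(Q_in−Q_out)) ln(V/V₀).
m = m₀ (V₀/V)^(Q_out/(Q_in−Q_out)) = 73.61 × (380.5/243.150)^(-2.36304) = 25.5489 mol.
C = m/V = 25.5489/243.150 = 0.105075 mol/L.

0.1051 mol/L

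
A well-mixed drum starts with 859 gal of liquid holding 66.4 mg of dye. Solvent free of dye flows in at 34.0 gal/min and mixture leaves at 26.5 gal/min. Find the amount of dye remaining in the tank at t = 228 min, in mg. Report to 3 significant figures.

Let m(t) be the amount of dye. Volume: V(t) = V₀ + (Q_in − Q_out) t = 859 + 7.5000 t; V(228) = 2569.0 gal.
Species balance (pure solvent in): dm/dt = −Q_out · m/V(t).
Separate: dm/m = −Q_out dt/V(t) ⇒ ln(m/m₀) = −(Q_out/(Q_in−Q_out)) ln(V/V₀).
m = m₀ (V₀/V)^(Q_out/(Q_in−Q_out)) = 66.4 × (859/2569.0)^(3.5333) = 1.3839 mg.

1.38 mg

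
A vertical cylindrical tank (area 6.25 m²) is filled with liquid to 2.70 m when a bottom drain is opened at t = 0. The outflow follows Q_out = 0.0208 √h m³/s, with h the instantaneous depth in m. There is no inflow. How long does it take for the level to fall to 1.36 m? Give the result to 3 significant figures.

287 s

With no inflow, A dh/dt = −0.0208 √h.
This is separable: 2 d(√h)/dt = −0.0208/A, so √h = √h₀ − (0.0208/(2A)) t.
t = 2A(√h₀ − √h)/0.0208 = 2·6.25·(√2.70 − √1.36)/0.0208
  = 12.500 × (1.6432 − 1.1662) / 0.0208 = 286.65 s.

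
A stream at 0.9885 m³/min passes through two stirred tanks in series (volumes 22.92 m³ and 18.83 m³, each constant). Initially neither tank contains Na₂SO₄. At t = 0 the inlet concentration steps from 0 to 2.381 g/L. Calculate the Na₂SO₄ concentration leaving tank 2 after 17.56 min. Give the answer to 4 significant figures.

Time constants: τᵢ = Vᵢ/Q for each well-mixed tank.
τ₁ = 22.92/0.9885 = 23.1866 min; τ₂ = 18.83/0.9885 = 19.0491 min.
Solving the cascade with C₁(0)=C₂(0)=0 gives C₂(t) = C_in[1 − (τ₁ e^(−t/τ₁) − τ₂ e^(−t/τ₂))/(τ₁ − τ₂)].
At t = 17.56: e^(−t/τ₁) = 0.468916, e^(−t/τ₂) = 0.397790.
C₂ = 2.381·[1 − (23.1866·0.468916 − 19.0491·0.397790)/(4.13758)] = 2.381·0.203630 = 0.484843 g/L.

0.4848 g/L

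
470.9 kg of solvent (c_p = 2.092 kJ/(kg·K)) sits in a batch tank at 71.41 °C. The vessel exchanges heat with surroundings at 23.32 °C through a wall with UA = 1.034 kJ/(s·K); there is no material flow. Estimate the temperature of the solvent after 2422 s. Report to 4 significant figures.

27.10 °C

M c_p dT/dt = −UA(T − T_amb).
dT/dt = (T_ss − T)/τ with T_ss = T_amb = 23.3200 °C, τ = M c_p/UA = 470.9·2.092/1.034 = 952.730 s.
Solution: T(t) = T_ss + (T₀ − T_ss) e^(−t/τ).
T(2422) = 23.3200 + (48.0900)·0.0786956 = 27.1045 °C.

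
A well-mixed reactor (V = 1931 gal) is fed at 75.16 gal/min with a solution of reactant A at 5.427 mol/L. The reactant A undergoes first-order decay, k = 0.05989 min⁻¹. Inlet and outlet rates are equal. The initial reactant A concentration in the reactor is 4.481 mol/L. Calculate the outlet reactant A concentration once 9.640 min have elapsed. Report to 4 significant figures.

3.042 mol/L

Species balance: V dC/dt = Q C_in − Q C − k V C.
This is linear with rate a = Q/V + k = 0.0988128 min⁻¹.
C_ss = Q C_in/(Q + kV) = 2.13772 mol/L; C(t) = C_ss + (C₀ − C_ss) e^(−a t).
C(9.640) = 2.13772 + (2.34328)·e^(−0.0988128·9.640) = 2.13772 + (2.34328)·0.385754 = 3.04165 mol/L.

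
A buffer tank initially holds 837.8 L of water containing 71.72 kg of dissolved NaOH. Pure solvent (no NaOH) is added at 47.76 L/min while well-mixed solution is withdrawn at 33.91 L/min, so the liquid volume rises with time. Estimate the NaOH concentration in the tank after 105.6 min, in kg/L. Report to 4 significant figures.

Total volume: dV/dt = Q_in − Q_out = 13.8500 L/min, so V(t) = 837.8 + 13.8500 t and V(105.6) = 2300.36 L.
Solute balance: dm/dt = 0 − Q_out C = −Q_out m/V(t).
Separate: dm/m = −Q_out dt/V(t) ⇒ ln(m/m₀) = −(Q_out/(Q_in−Q_out)) ln(V/V₀).
m = m₀ (V₀/V)^(Q_out/(Q_in−Q_out)) = 71.72 × (837.8/2300.36)^(2.44838) = 6.04849 kg.
C = m/V = 6.04849/2300.36 = 0.00262937 kg/L.

0.002629 kg/L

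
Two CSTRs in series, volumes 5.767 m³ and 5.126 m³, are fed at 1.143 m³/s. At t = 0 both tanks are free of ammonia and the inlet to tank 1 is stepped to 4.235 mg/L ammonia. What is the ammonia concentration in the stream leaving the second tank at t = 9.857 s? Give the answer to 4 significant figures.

2.594 mg/L

Time constants: τᵢ = Vᵢ/Q for each well-mixed tank.
τ₁ = 5.767/1.143 = 5.04549 s; τ₂ = 5.126/1.143 = 4.48469 s.
Tank 1: C₁ = C_in(1 − e^(−t/τ₁)). Tank 2 (τ₁ ≠ τ₂): C₂ = C_in[1 − (τ₁ e^(−t/τ₁) − τ₂ e^(−t/τ₂))/(τ₁ − τ₂)].
At t = 9.857: e^(−t/τ₁) = 0.141759, e^(−t/τ₂) = 0.111034.
C₂ = 4.235·[1 − (5.04549·0.141759 − 4.48469·0.111034)/(0.560805)] = 4.235·0.612530 = 2.59407 mg/L.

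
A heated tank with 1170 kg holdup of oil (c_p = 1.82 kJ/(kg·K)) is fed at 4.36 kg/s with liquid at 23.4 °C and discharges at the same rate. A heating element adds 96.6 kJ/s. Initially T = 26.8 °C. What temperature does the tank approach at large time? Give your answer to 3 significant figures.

35.6 °C

M c_p dT/dt = ṁ c_p (T_in − T) + Q̇.
At steady state dT/dt = 0 ⇒ T_ss = T_in + Q̇/(ṁ c_p) = 23.4 + 96.6/(4.36·1.82) = 35.574 °C.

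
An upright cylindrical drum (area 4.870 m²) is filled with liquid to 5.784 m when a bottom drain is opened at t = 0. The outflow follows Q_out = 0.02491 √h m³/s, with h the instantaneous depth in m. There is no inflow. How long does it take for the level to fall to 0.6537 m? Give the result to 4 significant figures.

624.2 s

Accumulation of liquid (constant cross-section A): A dh/dt = −0.02491 √h.
This is separable: 2 d(√h)/dt = −0.02491/A, so √h = √h₀ − (0.02491/(2A)) t.
t = 2A(√h₀ − √h)/0.02491 = 2·4.870·(√5.784 − √0.6537)/0.02491
  = 9.74000 × (2.40499 − 0.808517) / 0.02491 = 624.235 s.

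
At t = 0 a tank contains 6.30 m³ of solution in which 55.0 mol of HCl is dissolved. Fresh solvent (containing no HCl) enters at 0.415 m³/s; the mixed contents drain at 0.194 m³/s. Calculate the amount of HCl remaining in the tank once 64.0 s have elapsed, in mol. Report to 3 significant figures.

Let m(t) be the amount of HCl. Volume: V(t) = V₀ + (Q_in − Q_out) t = 6.30 + 0.22100 t; V(64.0) = 20.444 m³.
Solute balance: dm/dt = 0 − Q_out C = −Q_out m/V(t).
dm/m = −Q_out dt/(V₀ + 0.22100 t); integrating gives ln(m/m₀) = −(Q_out/(Q_in−Q_out)) ln(V/V₀).
m = m₀ (V₀/V)^(Q_out/(Q_in−Q_out)) = 55.0 × (6.30/20.444)^(0.87783) = 19.570 mol.

19.6 mol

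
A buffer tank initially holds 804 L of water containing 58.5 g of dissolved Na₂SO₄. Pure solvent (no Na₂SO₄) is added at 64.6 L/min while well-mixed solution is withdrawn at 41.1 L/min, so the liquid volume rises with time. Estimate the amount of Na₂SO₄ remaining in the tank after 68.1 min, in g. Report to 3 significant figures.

8.61 g

Total volume: dV/dt = Q_in − Q_out = 23.500 L/min, so V(t) = 804 + 23.500 t and V(68.1) = 2404.3 L.
No Na₂SO₄ enters, so dm/dt = −Q_out · (m/V).
dm/m = −Q_out dt/(V₀ + 23.500 t); integrating gives ln(m/m₀) = −(Q_out/(Q_in−Q_out)) ln(V/V₀).
m = m₀ (V₀/V)^(Q_out/(Q_in−Q_out)) = 58.5 × (804/2404.3)^(1.7489) = 8.6122 g.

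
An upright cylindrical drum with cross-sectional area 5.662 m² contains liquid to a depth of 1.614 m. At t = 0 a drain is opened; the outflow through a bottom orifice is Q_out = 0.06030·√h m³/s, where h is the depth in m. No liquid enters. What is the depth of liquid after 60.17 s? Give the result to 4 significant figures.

A dh/dt = −Q_out = −0.06030 √h.
Separate and integrate: 2(√h − √h₀) = −(0.06030/A) t.
√h = √1.614 − 0.06030·60.17/(2·5.662) = 1.27043 − 0.320404 = 0.950029.
h = 0.950029² = 0.902556 m.

0.9026 m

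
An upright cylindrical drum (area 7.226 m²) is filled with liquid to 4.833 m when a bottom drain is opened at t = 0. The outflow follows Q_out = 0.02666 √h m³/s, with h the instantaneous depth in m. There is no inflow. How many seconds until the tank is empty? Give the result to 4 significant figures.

With no inflow, A dh/dt = −0.02666 √h.
Separate and integrate: 2(√h − √h₀) = −(0.02666/A) t.
Set h = 0: 2√h₀ = (0.02666/A) t_empty ⇒ t_empty = 2A√h₀/0.02666.
t_empty = 2·7.226·√4.833/0.02666 = 14.4520·2.19841/0.02666 = 1191.73 s.

1192 s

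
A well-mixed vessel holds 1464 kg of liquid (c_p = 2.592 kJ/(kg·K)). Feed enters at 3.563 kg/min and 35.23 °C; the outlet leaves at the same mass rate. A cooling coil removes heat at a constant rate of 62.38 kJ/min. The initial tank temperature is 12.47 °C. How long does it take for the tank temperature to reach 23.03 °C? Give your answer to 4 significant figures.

First-law balance (no shaft work): M c_p dT/dt = ṁ c_p (T_in − T) − 62.38.
τ = M/ṁ = 410.890 min; T_ss = T_in − Q̇/(ṁ c_p) = 28.4755 °C.
T(t) = T_ss + (T₀ − T_ss) e^(−t/τ). Set T = 23.03:
e^(−t/τ) = (23.03 − 28.4755)/(12.47 − 28.4755) = 0.340226
t = −410.890 · ln(0.340226) = 442.999 min.

443.0 min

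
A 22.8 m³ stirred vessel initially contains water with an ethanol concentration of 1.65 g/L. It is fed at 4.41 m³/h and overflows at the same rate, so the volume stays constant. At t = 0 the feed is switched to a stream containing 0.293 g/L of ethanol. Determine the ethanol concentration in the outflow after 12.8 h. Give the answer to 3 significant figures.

0.407 g/L

Mass balance on the solute (V constant): V dC/dt = Q(C_in − C).
Rewrite as dC/dt + C/τ = C_in/τ, τ = V/Q = 5.1701 h.
C approaches C_in exponentially: C(t) = C_in + (C₀ − C_in) e^(−t/τ).
C(12.8) = 0.293 + (1.65 − 0.293)·e^(−12.8/5.1701) = 0.293 + (1.3570)·0.084097 = 0.40712 g/L.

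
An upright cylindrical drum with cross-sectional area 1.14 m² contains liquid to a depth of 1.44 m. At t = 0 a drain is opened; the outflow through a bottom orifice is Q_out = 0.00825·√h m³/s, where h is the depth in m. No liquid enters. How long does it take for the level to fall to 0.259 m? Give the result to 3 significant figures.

A dh/dt = −Q_out = −0.00825 √h.
Separate and integrate: 2(√h − √h₀) = −(0.00825/A) t.
t = 2A(√h₀ − √h)/0.00825 = 2·1.14·(√1.44 − √0.259)/0.00825
  = 2.2800 × (1.2000 − 0.50892) / 0.00825 = 190.99 s.

191 s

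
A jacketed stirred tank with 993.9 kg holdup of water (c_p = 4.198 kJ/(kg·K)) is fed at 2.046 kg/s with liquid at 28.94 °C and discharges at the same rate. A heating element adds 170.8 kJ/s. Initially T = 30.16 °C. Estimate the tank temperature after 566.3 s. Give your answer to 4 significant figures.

43.01 °C

M c_p dT/dt = ṁ c_p (T_in − T) + Q̇.
τ = M/ṁ = 485.777 s; T_ss = T_in + Q̇/(ṁ c_p) = 28.94 + 170.8/(2.046·4.198) = 48.8257 °C.
Solution: T(t) = T_ss + (T₀ − T_ss) e^(−t/τ).
T(566.3) = 48.8257 + (-18.6657)·e^(−566.3/485.777) = 48.8257 + (-18.6657)·0.311685 = 43.0078 °C.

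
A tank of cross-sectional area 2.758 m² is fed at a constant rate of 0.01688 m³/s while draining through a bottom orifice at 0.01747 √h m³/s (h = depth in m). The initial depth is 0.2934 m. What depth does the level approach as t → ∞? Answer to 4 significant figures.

A dh/dt = Q_in − 0.01747 √h. Steady state requires inflow = outflow:
Q_in = 0.01747 √h_ss ⇒ √h_ss = 0.01688/0.01747 = 0.966228.
h_ss = 0.966228² = 0.933596 m. (Since h₀ = 0.2934 m < h_ss, the level will rise toward this value.)

0.9336 m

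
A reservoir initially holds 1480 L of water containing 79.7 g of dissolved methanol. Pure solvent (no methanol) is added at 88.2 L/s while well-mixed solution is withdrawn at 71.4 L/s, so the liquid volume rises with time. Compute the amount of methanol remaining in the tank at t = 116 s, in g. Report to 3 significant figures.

Total volume: dV/dt = Q_in − Q_out = 16.800 L/s, so V(t) = 1480 + 16.800 t and V(116) = 3428.8 L.
Species balance (pure solvent in): dm/dt = −Q_out · m/V(t).
Separate: dm/m = −Q_out dt/V(t) ⇒ ln(m/m₀) = −(Q_out/(Q_in−Q_out)) ln(V/V₀).
m = m₀ (V₀/V)^(Q_out/(Q_in−Q_out)) = 79.7 × (1480/3428.8)^(4.2500) = 2.2424 g.

2.24 g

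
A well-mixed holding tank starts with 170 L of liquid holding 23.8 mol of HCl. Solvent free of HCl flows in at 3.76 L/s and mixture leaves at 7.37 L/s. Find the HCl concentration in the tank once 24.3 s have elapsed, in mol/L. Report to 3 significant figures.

0.0657 mol/L

Total volume: dV/dt = Q_in − Q_out = -3.6100 L/s, so V(t) = 170 − 3.6100 t and V(24.3) = 82.277 L.
Solute balance: dm/dt = 0 − Q_out C = −Q_out m/V(t).
Separate: dm/m = −Q_out dt/V(t) ⇒ ln(m/m₀) = −(Q_out/(Q_in−Q_out)) ln(V/V₀).
m = m₀ (V₀/V)^(Q_out/(Q_in−Q_out)) = 23.8 × (170/82.277)^(-2.0416) = 5.4093 mol.
C = m/V = 5.4093/82.277 = 0.065745 mol/L.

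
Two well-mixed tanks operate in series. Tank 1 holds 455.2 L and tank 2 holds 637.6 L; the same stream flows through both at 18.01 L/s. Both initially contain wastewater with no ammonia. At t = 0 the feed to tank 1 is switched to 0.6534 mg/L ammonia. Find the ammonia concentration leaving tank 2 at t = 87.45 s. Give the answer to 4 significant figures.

Each tank obeys Vᵢ dCᵢ/dt = Q(Cᵢ₋₁ − Cᵢ), so τᵢ = Vᵢ/Q.
τ₁ = 455.2/18.01 = 25.2748 s; τ₂ = 637.6/18.01 = 35.4026 s.
Tank 1: C₁ = C_in(1 − e^(−t/τ₁)). Tank 2 (τ₁ ≠ τ₂): C₂ = C_in[1 − (τ₁ e^(−t/τ₁) − τ₂ e^(−t/τ₂))/(τ₁ − τ₂)].
At t = 87.45: e^(−t/τ₁) = 0.0314310, e^(−t/τ₂) = 0.0845713.
C₂ = 0.6534·[1 − (25.2748·0.0314310 − 35.4026·0.0845713)/(-10.1277)] = 0.6534·0.782811 = 0.511489 mg/L.

0.5115 mg/L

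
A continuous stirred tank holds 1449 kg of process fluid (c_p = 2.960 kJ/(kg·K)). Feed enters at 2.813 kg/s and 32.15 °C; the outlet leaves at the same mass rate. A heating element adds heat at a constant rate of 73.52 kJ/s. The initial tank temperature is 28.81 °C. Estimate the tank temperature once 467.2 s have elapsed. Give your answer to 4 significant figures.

M c_p dT/dt = ṁ c_p (T_in − T) + Q̇.
τ = M/ṁ = 515.108 s; T_ss = T_in + Q̇/(ṁ c_p) = 32.15 + 73.52/(2.813·2.960) = 40.9797 °C.
Solution: T(t) = T_ss + (T₀ − T_ss) e^(−t/τ).
T(467.2) = 40.9797 + (-12.1697)·e^(−467.2/515.108) = 40.9797 + (-12.1697)·0.403736 = 36.0663 °C.

36.07 °C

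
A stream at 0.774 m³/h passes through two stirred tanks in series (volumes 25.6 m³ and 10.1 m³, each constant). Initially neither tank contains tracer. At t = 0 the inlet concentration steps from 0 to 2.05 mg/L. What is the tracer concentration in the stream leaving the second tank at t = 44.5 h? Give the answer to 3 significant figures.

1.21 mg/L

Time constants: τᵢ = Vᵢ/Q for each well-mixed tank.
τ₁ = 25.6/0.774 = 33.075 h; τ₂ = 10.1/0.774 = 13.049 h.
Tank 1: C₁ = C_in(1 − e^(−t/τ₁)). Tank 2 (τ₁ ≠ τ₂): C₂ = C_in[1 − (τ₁ e^(−t/τ₁) − τ₂ e^(−t/τ₂))/(τ₁ − τ₂)].
At t = 44.5: e^(−t/τ₁) = 0.26043, e^(−t/τ₂) = 0.033035.
C₂ = 2.05·[1 − (33.075·0.26043 − 13.049·0.033035)/(20.026)] = 2.05·0.59140 = 1.2124 mg/L.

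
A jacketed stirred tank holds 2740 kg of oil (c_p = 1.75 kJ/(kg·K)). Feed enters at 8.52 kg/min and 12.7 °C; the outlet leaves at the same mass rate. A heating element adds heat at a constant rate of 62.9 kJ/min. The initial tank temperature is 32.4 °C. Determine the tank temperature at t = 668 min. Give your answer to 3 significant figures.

18.9 °C

Heat balance on the well-mixed liquid: M c_p dT/dt = ṁ c_p (T_in − T) + 62.9.
τ = M/ṁ = 321.60 min; T_ss = T_in + Q̇/(ṁ c_p) = 12.7 + 62.9/(8.52·1.75) = 16.919 °C.
T approaches T_ss exponentially: T(t) = T_ss + (T₀ − T_ss) e^(−t/τ).
T(668) = 16.919 + (15.481)·e^(−668/321.60) = 16.919 + (15.481)·0.12529 = 18.858 °C.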